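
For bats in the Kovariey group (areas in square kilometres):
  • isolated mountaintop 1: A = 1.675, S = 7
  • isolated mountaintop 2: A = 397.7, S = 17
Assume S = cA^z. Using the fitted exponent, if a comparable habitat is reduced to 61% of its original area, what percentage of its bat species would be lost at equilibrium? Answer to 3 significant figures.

z = ln(17/7) / ln(397.7/1.675) = 0.8873 / 5.4699 = 0.1622
S_new/S_old = (A_new/A_old)^z = 0.61^0.1622 = exp(0.1622 × -0.4943) = 0.9229
Fraction lost = 1 − 0.9229 = 0.07705

7.71%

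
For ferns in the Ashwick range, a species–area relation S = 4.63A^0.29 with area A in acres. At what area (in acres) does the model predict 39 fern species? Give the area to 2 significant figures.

1600 acres

39 = 4.63 × A^0.29  ⇒  A^0.29 = 39/4.63 = 8.423
ln A = ln(8.423) / 0.29 = 2.1310 / 0.29 = 7.3483
A = e^7.3483 ≈ 1554 acres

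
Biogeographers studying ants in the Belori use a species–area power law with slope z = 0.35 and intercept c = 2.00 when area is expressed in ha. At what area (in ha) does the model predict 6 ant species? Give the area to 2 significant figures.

6 = 2 × A^0.35  ⇒  A^0.35 = 6/2 = 3
ln A = ln(3) / 0.35 = 1.0986 / 0.35 = 3.1389
A = e^3.1389 ≈ 23.08 ha

23 ha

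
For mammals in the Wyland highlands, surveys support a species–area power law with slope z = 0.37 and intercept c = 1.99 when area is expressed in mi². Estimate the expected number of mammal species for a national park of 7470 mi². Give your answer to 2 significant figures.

S = 1.99 × 7470^0.37
ln S = ln 1.99 + 0.37 × ln 7470 = 0.6881 + 0.37 × 8.9187 = 3.9880
S = e^3.9880 ≈ 53.95

54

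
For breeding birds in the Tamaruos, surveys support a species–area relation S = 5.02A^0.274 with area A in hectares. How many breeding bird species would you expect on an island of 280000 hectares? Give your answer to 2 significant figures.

S = 5.02 × 280000^0.274
ln S = ln 5.02 + 0.274 × ln 280000 = 1.6134 + 0.274 × 12.5425 = 5.0501
S = e^5.0501 ≈ 156

160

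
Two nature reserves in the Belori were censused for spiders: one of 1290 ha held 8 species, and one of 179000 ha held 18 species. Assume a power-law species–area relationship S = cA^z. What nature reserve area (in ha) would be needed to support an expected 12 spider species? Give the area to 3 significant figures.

15200 ha

z = ln(18/8) / ln(179000/1290) = 0.8109 / 4.9327 = 0.1644
c = 8 / 1290^0.1644 = 8 / 3.246 = 2.464
A = (12/2.464)^(1/0.1644) ⇒ ln A = ln(4.869)/0.1644 = 9.6288
A = e^9.6288 ≈ 15196 ha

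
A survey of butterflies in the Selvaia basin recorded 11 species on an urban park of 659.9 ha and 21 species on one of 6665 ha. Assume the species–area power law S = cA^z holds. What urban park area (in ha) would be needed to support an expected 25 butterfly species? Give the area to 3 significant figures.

12400 ha

z = ln(21/11) / ln(6665/659.9) = 0.6466 / 2.3125 = 0.2796
c = 11 / 659.9^0.2796 = 11 / 6.143 = 1.791
A = (25/1.791)^(1/0.2796) ⇒ ln A = ln(13.96)/0.2796 = 9.4282
A = e^9.4282 ≈ 12434 ha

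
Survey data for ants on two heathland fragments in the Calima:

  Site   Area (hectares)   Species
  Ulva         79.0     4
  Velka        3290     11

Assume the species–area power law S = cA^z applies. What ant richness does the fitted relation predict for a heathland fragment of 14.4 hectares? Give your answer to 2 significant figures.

2.5

z = ln(11/4) / ln(3290/79) = 1.0116 / 3.7292 = 0.2713
c = 4 / 79^0.2713 = 4 / 3.272 = 1.223
S₃ = 1.223 × 14.4^0.2713 = 1.223 × 2.062 ≈ 2.521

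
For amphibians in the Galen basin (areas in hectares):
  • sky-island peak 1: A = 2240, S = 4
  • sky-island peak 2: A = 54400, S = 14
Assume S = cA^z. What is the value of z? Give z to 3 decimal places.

0.393

Taking logs: ln S = ln c + z ln A, so z = (ln S₂ − ln S₁)/(ln A₂ − ln A₁).
z = ln(14/4) / ln(54400/2240) = ln(3.5) / ln(24.29) = 1.2528 / 3.1899 = 0.3927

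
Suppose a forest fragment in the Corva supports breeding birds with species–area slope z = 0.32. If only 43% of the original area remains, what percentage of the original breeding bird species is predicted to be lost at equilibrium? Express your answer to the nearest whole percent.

24%

S_new/S_old = (A_new/A_old)^z = 0.43^0.32
= exp(0.32 × ln 0.43) = exp(0.32 × -0.8440) = exp(-0.2701) ≈ 0.7633
Fraction lost = 1 − 0.7633 = 0.2367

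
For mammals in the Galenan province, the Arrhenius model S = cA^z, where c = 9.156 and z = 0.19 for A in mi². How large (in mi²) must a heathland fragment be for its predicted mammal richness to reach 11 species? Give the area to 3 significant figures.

2.63 mi²

11 = 9.156 × A^0.19  ⇒  A^0.19 = 11/9.156 = 1.201
ln A = ln(1.201) / 0.19 = 0.1835 / 0.19 = 0.9657
A = e^0.9657 ≈ 2.627 mi²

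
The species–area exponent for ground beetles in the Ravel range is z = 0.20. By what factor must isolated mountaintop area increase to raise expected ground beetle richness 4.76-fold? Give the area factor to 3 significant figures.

2440

(A₂/A₁)^0.2 = 4.76, so A₂/A₁ = 4.76^(1/0.2) = 4.76^5
ln(A₂/A₁) = ln 4.76 / 0.2 = 1.5602 / 0.2 = 7.8012
A₂/A₁ = e^7.8012 ≈ 2444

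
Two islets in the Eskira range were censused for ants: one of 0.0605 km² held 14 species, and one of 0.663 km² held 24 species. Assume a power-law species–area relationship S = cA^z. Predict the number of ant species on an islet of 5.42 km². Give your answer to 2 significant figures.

39

z = ln(24/14) / ln(0.663/0.0605) = 0.5390 / 2.3941 = 0.2251
c = 14 / 0.0605^0.2251 = 14 / 0.5318 = 26.33
S₃ = 26.33 × 5.42^0.2251 = 26.33 × 1.463 ≈ 38.52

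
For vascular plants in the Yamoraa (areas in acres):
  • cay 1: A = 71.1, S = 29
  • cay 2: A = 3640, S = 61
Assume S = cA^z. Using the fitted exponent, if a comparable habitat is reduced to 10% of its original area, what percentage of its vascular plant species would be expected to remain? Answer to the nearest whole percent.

65%

z = ln(61/29) / ln(3640/71.1) = 0.7436 / 3.9357 = 0.1889
S_new/S_old = (A_new/A_old)^z = 0.1^0.1889 = exp(0.1889 × -2.3026) = 0.6472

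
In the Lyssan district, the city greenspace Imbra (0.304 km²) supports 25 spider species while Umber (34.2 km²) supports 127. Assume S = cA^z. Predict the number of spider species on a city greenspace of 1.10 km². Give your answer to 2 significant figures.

39

z = ln(127/25) / ln(34.2/0.304) = 1.6253 / 4.7230 = 0.3441
c = 25 / 0.304^0.3441 = 25 / 0.6638 = 37.66
S₃ = 37.66 × 1.1^0.3441 = 37.66 × 1.033 ≈ 38.92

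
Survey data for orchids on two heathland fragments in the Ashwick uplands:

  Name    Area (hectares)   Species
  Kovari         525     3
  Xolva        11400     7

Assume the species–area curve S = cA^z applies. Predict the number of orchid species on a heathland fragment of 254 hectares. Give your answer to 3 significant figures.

2.46

z = ln(7/3) / ln(11400/525) = 0.8473 / 3.0780 = 0.2753
c = 3 / 525^0.2753 = 3 / 5.608 = 0.535
S₃ = 0.535 × 254^0.2753 = 0.535 × 4.592 ≈ 2.457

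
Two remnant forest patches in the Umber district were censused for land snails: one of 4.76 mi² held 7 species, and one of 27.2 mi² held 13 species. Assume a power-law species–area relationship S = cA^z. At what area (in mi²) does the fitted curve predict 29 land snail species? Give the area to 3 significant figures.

260 mi²

z = ln(13/7) / ln(27.2/4.76) = 0.6190 / 1.7430 = 0.3552
c = 7 / 4.76^0.3552 = 7 / 1.74 = 4.022
A = (29/4.022)^(1/0.3552) ⇒ ln A = ln(7.21)/0.3552 = 5.5623
A = e^5.5623 ≈ 260.4 mi²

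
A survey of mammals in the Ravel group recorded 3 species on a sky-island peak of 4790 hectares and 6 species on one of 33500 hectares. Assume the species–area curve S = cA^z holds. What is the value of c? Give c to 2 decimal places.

0.15

z = ln(S₂/S₁) / ln(A₂/A₁) = ln(6/3) / ln(33500/4790) = 0.6931 / 1.9450 = 0.3564
c = S₁ / A₁^z = 3 / 4790^0.3564 = 3 / 20.49 = 0.1464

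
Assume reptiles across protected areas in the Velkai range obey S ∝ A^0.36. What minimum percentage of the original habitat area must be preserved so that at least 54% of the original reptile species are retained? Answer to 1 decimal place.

Need (A_new/A_old)^0.36 = 0.54, so A_new/A_old = 0.54^(1/0.36) = 0.54^2.778
ln(A_new/A_old) = ln 0.54 / 0.36 = -0.6162 / 0.36 = -1.7116
A_new/A_old = e^-1.7116 ≈ 0.1806

18.1%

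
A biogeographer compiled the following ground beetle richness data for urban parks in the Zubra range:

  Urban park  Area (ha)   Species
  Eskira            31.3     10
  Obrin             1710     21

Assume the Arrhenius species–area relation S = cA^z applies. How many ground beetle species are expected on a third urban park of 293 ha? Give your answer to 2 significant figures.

15

z = ln(21/10) / ln(1710/31.3) = 0.7419 / 4.0006 = 0.1855
c = 10 / 31.3^0.1855 = 10 / 1.894 = 5.28
S₃ = 5.28 × 293^0.1855 = 5.28 × 2.867 ≈ 15.14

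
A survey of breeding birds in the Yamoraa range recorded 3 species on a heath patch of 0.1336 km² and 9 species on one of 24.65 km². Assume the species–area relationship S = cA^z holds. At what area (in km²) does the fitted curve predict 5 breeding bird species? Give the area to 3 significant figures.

z = ln(9/3) / ln(24.65/0.1336) = 1.0986 / 5.2177 = 0.2106
c = 3 / 0.1336^0.2106 = 3 / 0.6545 = 4.583
A = (5/4.583)^(1/0.2106) ⇒ ln A = ln(1.091)/0.2106 = 0.4132
A = e^0.4132 ≈ 1.512 km²

1.51 km²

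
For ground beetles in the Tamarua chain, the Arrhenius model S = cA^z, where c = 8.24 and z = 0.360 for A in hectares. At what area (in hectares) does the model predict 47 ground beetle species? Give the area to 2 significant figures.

47 = 8.24 × A^0.36  ⇒  A^0.36 = 47/8.24 = 5.704
ln A = ln(5.704) / 0.36 = 1.7411 / 0.36 = 4.8365
A = e^4.8365 ≈ 126 hectares

130 hectares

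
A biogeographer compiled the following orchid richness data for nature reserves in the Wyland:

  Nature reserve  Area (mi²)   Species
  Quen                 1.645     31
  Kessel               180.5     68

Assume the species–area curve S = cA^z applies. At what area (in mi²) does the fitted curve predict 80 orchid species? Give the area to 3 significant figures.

z = ln(68/31) / ln(180.5/1.645) = 0.7855 / 4.6980 = 0.1672
c = 31 / 1.645^0.1672 = 31 / 1.087 = 28.52
A = (80/28.52)^(1/0.1672) ⇒ ln A = ln(2.805)/0.1672 = 6.1677
A = e^6.1677 ≈ 477.1 mi²

477 mi²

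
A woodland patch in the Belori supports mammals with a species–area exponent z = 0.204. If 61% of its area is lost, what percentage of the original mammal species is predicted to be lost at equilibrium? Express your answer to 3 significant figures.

17.5%

S_new/S_old = (A_new/A_old)^z = 0.39^0.204
= exp(0.204 × ln 0.39) = exp(0.204 × -0.9416) = exp(-0.1921) ≈ 0.8252
Fraction lost = 1 − 0.8252 = 0.1748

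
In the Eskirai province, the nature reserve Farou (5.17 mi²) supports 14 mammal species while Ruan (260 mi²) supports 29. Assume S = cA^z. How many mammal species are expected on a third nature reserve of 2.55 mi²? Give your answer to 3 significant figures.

12.3

z = ln(29/14) / ln(260/5.17) = 0.7282 / 3.9178 = 0.1859
c = 14 / 5.17^0.1859 = 14 / 1.357 = 10.32
S₃ = 10.32 × 2.55^0.1859 = 10.32 × 1.19 ≈ 12.28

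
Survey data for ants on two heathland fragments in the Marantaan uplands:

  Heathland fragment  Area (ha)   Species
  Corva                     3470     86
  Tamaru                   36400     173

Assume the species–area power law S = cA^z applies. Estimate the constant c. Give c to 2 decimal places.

z = ln(S₂/S₁) / ln(A₂/A₁) = ln(173/86) / ln(36400/3470) = 0.6989 / 2.3504 = 0.2974
c = S₁ / A₁^z = 86 / 3470^0.2974 = 86 / 11.29 = 7.616

7.62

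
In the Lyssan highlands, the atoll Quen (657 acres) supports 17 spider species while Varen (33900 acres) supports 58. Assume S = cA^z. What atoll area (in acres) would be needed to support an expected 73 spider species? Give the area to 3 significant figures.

z = ln(58/17) / ln(33900/657) = 1.2272 / 3.9435 = 0.3112
c = 17 / 657^0.3112 = 17 / 7.531 = 2.257
A = (73/2.257)^(1/0.3112) ⇒ ln A = ln(32.34)/0.3112 = 11.1703
A = e^11.1703 ≈ 70990 acres

71000 acres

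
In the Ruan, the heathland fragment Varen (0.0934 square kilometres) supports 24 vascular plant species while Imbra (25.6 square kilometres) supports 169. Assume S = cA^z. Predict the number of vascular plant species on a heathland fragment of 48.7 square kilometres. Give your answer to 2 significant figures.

210

z = ln(169/24) / ln(25.6/0.0934) = 1.9518 / 5.6135 = 0.3477
c = 24 / 0.0934^0.3477 = 24 / 0.4385 = 54.73
S₃ = 54.73 × 48.7^0.3477 = 54.73 × 3.862 ≈ 211.3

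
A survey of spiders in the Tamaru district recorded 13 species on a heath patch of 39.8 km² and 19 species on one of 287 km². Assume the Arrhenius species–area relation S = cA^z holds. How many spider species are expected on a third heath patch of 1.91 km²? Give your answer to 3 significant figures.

7.25

z = ln(19/13) / ln(287/39.8) = 0.3795 / 1.9756 = 0.1921
c = 13 / 39.8^0.1921 = 13 / 2.029 = 6.407
S₃ = 6.407 × 1.91^0.1921 = 6.407 × 1.132 ≈ 7.255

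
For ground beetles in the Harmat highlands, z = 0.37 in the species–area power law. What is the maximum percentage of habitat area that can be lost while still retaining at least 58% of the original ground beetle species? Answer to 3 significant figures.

77.1%

Need (A_new/A_old)^0.37 = 0.58, so A_new/A_old = 0.58^(1/0.37) = 0.58^2.703
ln(A_new/A_old) = ln 0.58 / 0.37 = -0.5447 / 0.37 = -1.4722
A_new/A_old = e^-1.4722 ≈ 0.2294
Fraction that can be lost = 1 − 0.2294 = 0.7706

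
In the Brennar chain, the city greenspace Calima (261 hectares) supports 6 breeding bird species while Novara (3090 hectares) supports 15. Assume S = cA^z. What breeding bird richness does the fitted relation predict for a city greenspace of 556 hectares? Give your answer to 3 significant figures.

z = ln(15/6) / ln(3090/261) = 0.9163 / 2.4714 = 0.3708
c = 6 / 261^0.3708 = 6 / 7.87 = 0.7624
S₃ = 0.7624 × 556^0.3708 = 0.7624 × 10.42 ≈ 7.942

7.94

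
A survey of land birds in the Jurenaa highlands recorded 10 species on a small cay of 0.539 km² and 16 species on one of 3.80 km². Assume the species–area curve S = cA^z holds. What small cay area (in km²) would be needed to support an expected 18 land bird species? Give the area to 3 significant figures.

z = ln(16/10) / ln(3.8/0.539) = 0.4700 / 1.9530 = 0.2407
c = 10 / 0.539^0.2407 = 10 / 0.8618 = 11.6
A = (18/11.6)^(1/0.2407) ⇒ ln A = ln(1.551)/0.2407 = 1.8244
A = e^1.8244 ≈ 6.199 km²

6.20 km²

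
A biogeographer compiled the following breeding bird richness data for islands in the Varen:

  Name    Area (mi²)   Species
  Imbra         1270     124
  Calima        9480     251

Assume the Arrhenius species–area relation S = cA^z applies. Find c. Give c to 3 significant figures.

10.1

z = ln(S₂/S₁) / ln(A₂/A₁) = ln(251/124) / ln(9480/1270) = 0.7052 / 2.0102 = 0.3508
c = S₁ / A₁^z = 124 / 1270^0.3508 = 124 / 12.27 = 10.11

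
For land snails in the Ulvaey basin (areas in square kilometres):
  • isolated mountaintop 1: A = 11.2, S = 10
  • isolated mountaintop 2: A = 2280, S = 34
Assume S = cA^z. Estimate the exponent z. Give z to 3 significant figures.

Taking logs: ln S = ln c + z ln A, so z = (ln S₂ − ln S₁)/(ln A₂ − ln A₁).
z = ln(34/10) / ln(2280/11.2) = ln(3.4) / ln(203.6) = 1.2238 / 5.3160 = 0.2302

0.230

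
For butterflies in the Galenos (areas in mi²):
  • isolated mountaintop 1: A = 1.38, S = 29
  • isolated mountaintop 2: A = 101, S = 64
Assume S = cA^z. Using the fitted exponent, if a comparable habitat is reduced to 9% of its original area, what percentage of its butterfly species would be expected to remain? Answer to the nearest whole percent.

z = ln(64/29) / ln(101/1.38) = 0.7916 / 4.2930 = 0.1844
S_new/S_old = (A_new/A_old)^z = 0.09^0.1844 = exp(0.1844 × -2.4079) = 0.6415

64%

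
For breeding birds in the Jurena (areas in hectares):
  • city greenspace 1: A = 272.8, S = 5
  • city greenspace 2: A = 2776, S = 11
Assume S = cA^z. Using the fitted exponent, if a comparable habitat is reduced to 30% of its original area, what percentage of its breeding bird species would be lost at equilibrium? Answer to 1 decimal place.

33.6%

z = ln(11/5) / ln(2776/272.8) = 0.7885 / 2.3200 = 0.3398
S_new/S_old = (A_new/A_old)^z = 0.3^0.3398 = exp(0.3398 × -1.2040) = 0.6642
Fraction lost = 1 − 0.6642 = 0.3358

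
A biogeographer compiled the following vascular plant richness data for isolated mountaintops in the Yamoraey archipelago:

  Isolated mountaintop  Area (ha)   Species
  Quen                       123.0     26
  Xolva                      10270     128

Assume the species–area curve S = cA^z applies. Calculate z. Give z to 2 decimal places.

0.36

Taking logs: ln S = ln c + z ln A, so z = (ln S₂ − ln S₁)/(ln A₂ − ln A₁).
z = ln(128/26) / ln(10270/123) = ln(4.923) / ln(83.5) = 1.5939 / 4.4248 = 0.3602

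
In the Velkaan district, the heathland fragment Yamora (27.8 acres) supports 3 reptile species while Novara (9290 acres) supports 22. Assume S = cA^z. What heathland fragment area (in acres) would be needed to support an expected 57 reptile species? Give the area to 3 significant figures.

z = ln(22/3) / ln(9290/27.8) = 1.9924 / 5.8117 = 0.3428
c = 3 / 27.8^0.3428 = 3 / 3.127 = 0.9595
A = (57/0.9595)^(1/0.3428) ⇒ ln A = ln(59.4)/0.3428 = 11.9136
A = e^11.9136 ≈ 149280 acres

149000 acres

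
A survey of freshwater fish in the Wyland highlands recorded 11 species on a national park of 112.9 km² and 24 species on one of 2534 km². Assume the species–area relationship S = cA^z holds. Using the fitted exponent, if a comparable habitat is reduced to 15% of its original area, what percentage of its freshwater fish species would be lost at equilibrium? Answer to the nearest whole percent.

38%

z = ln(24/11) / ln(2534/112.9) = 0.7802 / 3.1111 = 0.2508
S_new/S_old = (A_new/A_old)^z = 0.15^0.2508 = exp(0.2508 × -1.8971) = 0.6214
Fraction lost = 1 − 0.6214 = 0.3786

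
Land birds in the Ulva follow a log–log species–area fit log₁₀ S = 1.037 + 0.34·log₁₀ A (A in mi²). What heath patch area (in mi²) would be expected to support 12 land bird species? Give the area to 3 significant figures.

12 = 10.89 × A^0.34  ⇒  A^0.34 = 12/10.89 = 1.102
ln A = ln(1.102) / 0.34 = 0.0971 / 0.34 = 0.2857
A = e^0.2857 ≈ 1.331 mi²

1.33 mi²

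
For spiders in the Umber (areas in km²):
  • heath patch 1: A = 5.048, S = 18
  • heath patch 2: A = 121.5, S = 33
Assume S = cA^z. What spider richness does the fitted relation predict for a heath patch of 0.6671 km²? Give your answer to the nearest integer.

z = ln(33/18) / ln(121.5/5.048) = 0.6061 / 3.1809 = 0.1906
c = 18 / 5.048^0.1906 = 18 / 1.361 = 13.22
S₃ = 13.22 × 0.6671^0.1906 = 13.22 × 0.9258 ≈ 12.24

12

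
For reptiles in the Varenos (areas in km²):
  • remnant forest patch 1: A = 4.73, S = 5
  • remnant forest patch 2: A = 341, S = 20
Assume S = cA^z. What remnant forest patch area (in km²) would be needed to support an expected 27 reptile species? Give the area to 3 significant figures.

z = ln(20/5) / ln(341/4.73) = 1.3863 / 4.2780 = 0.3241
c = 5 / 4.73^0.3241 = 5 / 1.655 = 3.022
A = (27/3.022)^(1/0.3241) ⇒ ln A = ln(8.935)/0.3241 = 6.7580
A = e^6.7580 ≈ 860.9 km²

861 km²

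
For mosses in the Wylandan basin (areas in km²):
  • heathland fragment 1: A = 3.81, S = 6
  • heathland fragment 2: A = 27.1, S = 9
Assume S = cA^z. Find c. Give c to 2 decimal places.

z = ln(S₂/S₁) / ln(A₂/A₁) = ln(9/6) / ln(27.1/3.81) = 0.4055 / 1.9619 = 0.2067
c = S₁ / A₁^z = 6 / 3.81^0.2067 = 6 / 1.318 = 4.551

4.55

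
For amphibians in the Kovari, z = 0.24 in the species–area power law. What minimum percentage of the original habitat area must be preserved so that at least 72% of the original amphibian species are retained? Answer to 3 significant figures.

Need (A_new/A_old)^0.24 = 0.72, so A_new/A_old = 0.72^(1/0.24) = 0.72^4.167
ln(A_new/A_old) = ln 0.72 / 0.24 = -0.3285 / 0.24 = -1.3688
A_new/A_old = e^-1.3688 ≈ 0.2544

25.4%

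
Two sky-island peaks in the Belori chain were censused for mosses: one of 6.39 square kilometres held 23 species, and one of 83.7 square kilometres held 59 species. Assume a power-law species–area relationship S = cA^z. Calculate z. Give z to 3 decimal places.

0.366

Taking logs: ln S = ln c + z ln A, so z = (ln S₂ − ln S₁)/(ln A₂ − ln A₁).
z = ln(59/23) / ln(83.7/6.39) = ln(2.565) / ln(13.1) = 0.9420 / 2.5725 = 0.3662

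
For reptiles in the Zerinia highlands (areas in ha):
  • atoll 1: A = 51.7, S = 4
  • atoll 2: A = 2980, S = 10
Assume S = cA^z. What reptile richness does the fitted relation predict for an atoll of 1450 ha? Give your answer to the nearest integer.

8

z = ln(10/4) / ln(2980/51.7) = 0.9163 / 4.0542 = 0.2260
c = 4 / 51.7^0.2260 = 4 / 2.439 = 1.64
S₃ = 1.64 × 1450^0.2260 = 1.64 × 5.182 ≈ 8.498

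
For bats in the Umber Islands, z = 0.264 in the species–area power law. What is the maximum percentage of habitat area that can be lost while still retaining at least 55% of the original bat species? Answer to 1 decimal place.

Need (A_new/A_old)^0.264 = 0.55, so A_new/A_old = 0.55^(1/0.264) = 0.55^3.788
ln(A_new/A_old) = ln 0.55 / 0.264 = -0.5978 / 0.264 = -2.2645
A_new/A_old = e^-2.2645 ≈ 0.1039
Fraction that can be lost = 1 − 0.1039 = 0.8961

89.6%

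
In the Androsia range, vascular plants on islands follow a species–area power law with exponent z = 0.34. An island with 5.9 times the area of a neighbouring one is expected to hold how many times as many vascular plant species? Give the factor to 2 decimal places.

1.83

S₂/S₁ = (A₂/A₁)^z = 5.9^0.34
ln(S₂/S₁) = 0.34 × ln 5.9 = 0.34 × 1.7750 = 0.6035
S₂/S₁ = e^0.6035 ≈ 1.828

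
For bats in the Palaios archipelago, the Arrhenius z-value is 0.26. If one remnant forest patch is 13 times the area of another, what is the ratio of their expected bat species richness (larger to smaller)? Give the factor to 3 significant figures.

1.95

S₂/S₁ = (A₂/A₁)^z = 13^0.26
ln(S₂/S₁) = 0.26 × ln 13 = 0.26 × 2.5649 = 0.6669
S₂/S₁ = e^0.6669 ≈ 1.948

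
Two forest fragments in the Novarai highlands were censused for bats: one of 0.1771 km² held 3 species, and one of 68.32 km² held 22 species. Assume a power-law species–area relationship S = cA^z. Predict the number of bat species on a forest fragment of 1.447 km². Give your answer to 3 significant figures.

6.06

z = ln(22/3) / ln(68.32/0.1771) = 1.9924 / 5.9552 = 0.3346
c = 3 / 0.1771^0.3346 = 3 / 0.5604 = 5.354
S₃ = 5.354 × 1.447^0.3346 = 5.354 × 1.132 ≈ 6.058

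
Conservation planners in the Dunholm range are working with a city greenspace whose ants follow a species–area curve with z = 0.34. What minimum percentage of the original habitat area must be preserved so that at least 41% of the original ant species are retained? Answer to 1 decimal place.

Need (A_new/A_old)^0.34 = 0.41, so A_new/A_old = 0.41^(1/0.34) = 0.41^2.941
ln(A_new/A_old) = ln 0.41 / 0.34 = -0.8916 / 0.34 = -2.6223
A_new/A_old = e^-2.6223 ≈ 0.07263

7.3%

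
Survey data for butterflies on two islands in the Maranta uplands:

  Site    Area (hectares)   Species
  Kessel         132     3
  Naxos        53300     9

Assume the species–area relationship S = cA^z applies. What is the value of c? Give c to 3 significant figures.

z = ln(S₂/S₁) / ln(A₂/A₁) = ln(9/3) / ln(53300/132) = 1.0986 / 6.0009 = 0.1831
c = S₁ / A₁^z = 3 / 132^0.1831 = 3 / 2.445 = 1.227

1.23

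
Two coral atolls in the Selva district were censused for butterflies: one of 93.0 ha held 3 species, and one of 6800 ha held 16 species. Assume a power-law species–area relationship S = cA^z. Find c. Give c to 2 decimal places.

z = ln(S₂/S₁) / ln(A₂/A₁) = ln(16/3) / ln(6800/93) = 1.6740 / 4.2921 = 0.3900
c = S₁ / A₁^z = 3 / 93^0.3900 = 3 / 5.858 = 0.5121

0.51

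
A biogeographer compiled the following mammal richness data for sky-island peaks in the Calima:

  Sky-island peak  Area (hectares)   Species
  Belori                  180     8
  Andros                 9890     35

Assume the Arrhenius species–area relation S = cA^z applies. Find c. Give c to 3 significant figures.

z = ln(S₂/S₁) / ln(A₂/A₁) = ln(35/8) / ln(9890/180) = 1.4759 / 4.0063 = 0.3684
c = S₁ / A₁^z = 8 / 180^0.3684 = 8 / 6.774 = 1.181

1.18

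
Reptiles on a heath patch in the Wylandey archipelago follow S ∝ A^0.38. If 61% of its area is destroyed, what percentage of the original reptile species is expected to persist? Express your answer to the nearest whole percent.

70%

S_new/S_old = (A_new/A_old)^z = 0.39^0.38
= exp(0.38 × ln 0.39) = exp(0.38 × -0.9416) = exp(-0.3578) ≈ 0.6992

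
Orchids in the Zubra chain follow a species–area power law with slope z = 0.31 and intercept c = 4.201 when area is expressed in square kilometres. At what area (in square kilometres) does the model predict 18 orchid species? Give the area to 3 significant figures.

18 = 4.201 × A^0.31  ⇒  A^0.31 = 18/4.201 = 4.285
ln A = ln(4.285) / 0.31 = 1.4550 / 0.31 = 4.6937
A = e^4.6937 ≈ 109.3 square kilometres

109 square kilometres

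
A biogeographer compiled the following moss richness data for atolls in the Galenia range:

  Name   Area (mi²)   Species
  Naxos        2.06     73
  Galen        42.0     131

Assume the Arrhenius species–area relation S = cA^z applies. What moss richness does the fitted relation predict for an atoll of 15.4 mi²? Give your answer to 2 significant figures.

z = ln(131/73) / ln(42/2.06) = 0.5847 / 3.0150 = 0.1939
c = 73 / 2.06^0.1939 = 73 / 1.15 = 63.45
S₃ = 63.45 × 15.4^0.1939 = 63.45 × 1.699 ≈ 107.8

110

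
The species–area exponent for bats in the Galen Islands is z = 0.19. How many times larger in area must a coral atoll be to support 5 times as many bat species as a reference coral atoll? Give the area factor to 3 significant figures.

4770

(A₂/A₁)^0.19 = 5, so A₂/A₁ = 5^(1/0.19) = 5^5.263
ln(A₂/A₁) = ln 5 / 0.19 = 1.6094 / 0.19 = 8.4707
A₂/A₁ = e^8.4707 ≈ 4773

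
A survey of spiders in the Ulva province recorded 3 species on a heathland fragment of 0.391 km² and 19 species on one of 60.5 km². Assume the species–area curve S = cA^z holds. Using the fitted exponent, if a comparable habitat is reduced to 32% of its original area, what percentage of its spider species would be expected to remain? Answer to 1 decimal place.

z = ln(19/3) / ln(60.5/0.391) = 1.8458 / 5.0417 = 0.3661
S_new/S_old = (A_new/A_old)^z = 0.32^0.3661 = exp(0.3661 × -1.1394) = 0.6589

65.9%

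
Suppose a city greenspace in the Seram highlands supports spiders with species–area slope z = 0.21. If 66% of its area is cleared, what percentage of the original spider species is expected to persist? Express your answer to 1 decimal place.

S_new/S_old = (A_new/A_old)^z = 0.34^0.21
= exp(0.21 × ln 0.34) = exp(0.21 × -1.0788) = exp(-0.2266) ≈ 0.7973

79.7%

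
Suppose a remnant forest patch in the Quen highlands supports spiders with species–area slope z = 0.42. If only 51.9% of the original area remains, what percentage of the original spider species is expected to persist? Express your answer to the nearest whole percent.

76%

S_new/S_old = (A_new/A_old)^z = 0.519^0.42
= exp(0.42 × ln 0.519) = exp(0.42 × -0.6559) = exp(-0.2755) ≈ 0.7592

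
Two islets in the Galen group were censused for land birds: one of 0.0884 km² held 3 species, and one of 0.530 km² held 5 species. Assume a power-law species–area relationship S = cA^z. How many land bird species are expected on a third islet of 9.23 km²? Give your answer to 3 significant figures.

11.3

z = ln(5/3) / ln(0.53/0.0884) = 0.5108 / 1.7910 = 0.2852
c = 3 / 0.0884^0.2852 = 3 / 0.5006 = 5.993
S₃ = 5.993 × 9.23^0.2852 = 5.993 × 1.885 ≈ 11.3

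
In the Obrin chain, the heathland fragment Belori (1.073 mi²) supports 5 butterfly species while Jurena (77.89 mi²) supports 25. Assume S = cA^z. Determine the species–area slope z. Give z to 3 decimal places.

Taking logs: ln S = ln c + z ln A, so z = (ln S₂ − ln S₁)/(ln A₂ − ln A₁).
z = ln(25/5) / ln(77.89/1.073) = ln(5) / ln(72.59) = 1.6094 / 4.2848 = 0.3756

0.376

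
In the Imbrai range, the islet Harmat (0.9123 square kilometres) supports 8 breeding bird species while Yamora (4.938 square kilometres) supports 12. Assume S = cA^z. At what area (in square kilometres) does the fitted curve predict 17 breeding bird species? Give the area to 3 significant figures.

z = ln(12/8) / ln(4.938/0.9123) = 0.4055 / 1.6887 = 0.2401
c = 8 / 0.9123^0.2401 = 8 / 0.9782 = 8.178
A = (17/8.178)^(1/0.2401) ⇒ ln A = ln(2.079)/0.2401 = 3.0476
A = e^3.0476 ≈ 21.07 square kilometres

21.1 square kilometres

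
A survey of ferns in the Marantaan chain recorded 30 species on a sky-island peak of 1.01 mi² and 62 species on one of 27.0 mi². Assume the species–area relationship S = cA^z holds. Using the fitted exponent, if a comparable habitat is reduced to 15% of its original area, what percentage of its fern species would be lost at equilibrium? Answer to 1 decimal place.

z = ln(62/30) / ln(27/1.01) = 0.7259 / 3.2859 = 0.2209
S_new/S_old = (A_new/A_old)^z = 0.15^0.2209 = exp(0.2209 × -1.8971) = 0.6576
Fraction lost = 1 − 0.6576 = 0.3424

34.2%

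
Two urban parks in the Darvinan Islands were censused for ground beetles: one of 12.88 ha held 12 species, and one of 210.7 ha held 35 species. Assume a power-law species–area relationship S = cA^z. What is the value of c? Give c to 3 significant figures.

z = ln(S₂/S₁) / ln(A₂/A₁) = ln(35/12) / ln(210.7/12.88) = 1.0704 / 2.7948 = 0.3830
c = S₁ / A₁^z = 12 / 12.88^0.3830 = 12 / 2.661 = 4.509

4.51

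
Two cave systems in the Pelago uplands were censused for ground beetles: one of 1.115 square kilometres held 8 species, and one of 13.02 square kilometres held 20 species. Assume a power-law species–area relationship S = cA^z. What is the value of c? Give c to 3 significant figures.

7.68

z = ln(S₂/S₁) / ln(A₂/A₁) = ln(20/8) / ln(13.02/1.115) = 0.9163 / 2.4576 = 0.3728
c = S₁ / A₁^z = 8 / 1.115^0.3728 = 8 / 1.041 = 7.682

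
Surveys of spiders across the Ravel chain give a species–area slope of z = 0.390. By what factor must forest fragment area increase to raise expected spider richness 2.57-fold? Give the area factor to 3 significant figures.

(A₂/A₁)^0.39 = 2.57, so A₂/A₁ = 2.57^(1/0.39) = 2.57^2.564
ln(A₂/A₁) = ln 2.57 / 0.39 = 0.9439 / 0.39 = 2.4203
A₂/A₁ = e^2.4203 ≈ 11.25

11.2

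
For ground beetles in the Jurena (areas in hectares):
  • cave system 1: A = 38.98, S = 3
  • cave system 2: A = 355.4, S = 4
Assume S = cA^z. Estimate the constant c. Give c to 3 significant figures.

z = ln(S₂/S₁) / ln(A₂/A₁) = ln(4/3) / ln(355.4/38.98) = 0.2877 / 2.2102 = 0.1302
c = S₁ / A₁^z = 3 / 38.98^0.1302 = 3 / 1.611 = 1.862

1.86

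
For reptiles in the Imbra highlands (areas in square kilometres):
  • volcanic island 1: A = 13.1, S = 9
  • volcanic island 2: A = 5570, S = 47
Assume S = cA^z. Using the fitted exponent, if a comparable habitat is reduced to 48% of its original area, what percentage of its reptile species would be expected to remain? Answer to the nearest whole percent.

z = ln(47/9) / ln(5570/13.1) = 1.6529 / 6.0525 = 0.2731
S_new/S_old = (A_new/A_old)^z = 0.48^0.2731 = exp(0.2731 × -0.7340) = 0.8184

82%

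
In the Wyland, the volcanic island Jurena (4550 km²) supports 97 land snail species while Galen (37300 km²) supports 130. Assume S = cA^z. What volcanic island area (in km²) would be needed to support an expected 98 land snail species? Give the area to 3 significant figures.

4900 km²

z = ln(130/97) / ln(37300/4550) = 0.2928 / 2.1039 = 0.1392
c = 97 / 4550^0.1392 = 97 / 3.229 = 30.04
A = (98/30.04)^(1/0.1392) ⇒ ln A = ln(3.263)/0.1392 = 8.4966
A = e^8.4966 ≈ 4898 km²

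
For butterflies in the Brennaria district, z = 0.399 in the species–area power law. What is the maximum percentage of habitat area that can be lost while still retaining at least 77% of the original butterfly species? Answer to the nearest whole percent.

Need (A_new/A_old)^0.399 = 0.77, so A_new/A_old = 0.77^(1/0.399) = 0.77^2.506
ln(A_new/A_old) = ln 0.77 / 0.399 = -0.2614 / 0.399 = -0.6550
A_new/A_old = e^-0.6550 ≈ 0.5194
Fraction that can be lost = 1 − 0.5194 = 0.4806

48%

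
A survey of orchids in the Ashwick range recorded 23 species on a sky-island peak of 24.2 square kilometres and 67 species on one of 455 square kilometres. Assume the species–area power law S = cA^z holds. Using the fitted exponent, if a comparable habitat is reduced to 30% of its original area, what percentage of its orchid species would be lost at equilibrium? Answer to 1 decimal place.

35.5%

z = ln(67/23) / ln(455/24.2) = 1.0692 / 2.9339 = 0.3644
S_new/S_old = (A_new/A_old)^z = 0.3^0.3644 = exp(0.3644 × -1.2040) = 0.6448
Fraction lost = 1 − 0.6448 = 0.3552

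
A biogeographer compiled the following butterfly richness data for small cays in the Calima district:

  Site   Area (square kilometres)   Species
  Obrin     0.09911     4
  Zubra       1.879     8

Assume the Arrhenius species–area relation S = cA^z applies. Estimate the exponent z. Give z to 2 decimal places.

Taking logs: ln S = ln c + z ln A, so z = (ln S₂ − ln S₁)/(ln A₂ − ln A₁).
z = ln(8/4) / ln(1.879/0.09911) = ln(2) / ln(18.96) = 0.6931 / 2.9423 = 0.2356

0.24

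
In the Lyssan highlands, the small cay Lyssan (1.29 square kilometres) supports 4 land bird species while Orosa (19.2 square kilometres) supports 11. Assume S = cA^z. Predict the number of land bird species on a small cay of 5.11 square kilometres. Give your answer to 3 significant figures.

z = ln(11/4) / ln(19.2/1.29) = 1.0116 / 2.7003 = 0.3746
c = 4 / 1.29^0.3746 = 4 / 1.1 = 3.636
S₃ = 3.636 × 5.11^0.3746 = 3.636 × 1.842 ≈ 6.699

6.70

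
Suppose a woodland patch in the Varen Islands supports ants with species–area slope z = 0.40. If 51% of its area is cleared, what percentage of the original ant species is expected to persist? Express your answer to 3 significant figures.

S_new/S_old = (A_new/A_old)^z = 0.49^0.4
= exp(0.4 × ln 0.49) = exp(0.4 × -0.7133) = exp(-0.2853) ≈ 0.7518

75.2%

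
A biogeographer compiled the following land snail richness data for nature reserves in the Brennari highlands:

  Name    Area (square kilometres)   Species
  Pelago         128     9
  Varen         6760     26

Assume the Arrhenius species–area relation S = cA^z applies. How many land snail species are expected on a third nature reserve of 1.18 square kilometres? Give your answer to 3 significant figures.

2.57

z = ln(26/9) / ln(6760/128) = 1.0609 / 3.9667 = 0.2674
c = 9 / 128^0.2674 = 9 / 3.661 = 2.459
S₃ = 2.459 × 1.18^0.2674 = 2.459 × 1.045 ≈ 2.57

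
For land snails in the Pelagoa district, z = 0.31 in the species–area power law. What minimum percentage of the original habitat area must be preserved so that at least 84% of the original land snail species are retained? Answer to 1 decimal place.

57.0%

Need (A_new/A_old)^0.31 = 0.84, so A_new/A_old = 0.84^(1/0.31) = 0.84^3.226
ln(A_new/A_old) = ln 0.84 / 0.31 = -0.1744 / 0.31 = -0.5624
A_new/A_old = e^-0.5624 ≈ 0.5698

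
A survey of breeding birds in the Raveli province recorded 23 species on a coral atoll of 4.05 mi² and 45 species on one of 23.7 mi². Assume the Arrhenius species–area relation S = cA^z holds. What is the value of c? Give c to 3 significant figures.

13.5

z = ln(S₂/S₁) / ln(A₂/A₁) = ln(45/23) / ln(23.7/4.05) = 0.6712 / 1.7668 = 0.3799
c = S₁ / A₁^z = 23 / 4.05^0.3799 = 23 / 1.701 = 13.52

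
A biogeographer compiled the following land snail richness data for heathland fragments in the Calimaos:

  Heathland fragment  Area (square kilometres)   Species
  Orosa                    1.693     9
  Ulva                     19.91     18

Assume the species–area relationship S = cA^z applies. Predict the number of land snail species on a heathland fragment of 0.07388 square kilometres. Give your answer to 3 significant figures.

z = ln(18/9) / ln(19.91/1.693) = 0.6931 / 2.4647 = 0.2812
c = 9 / 1.693^0.2812 = 9 / 1.16 = 7.761
S₃ = 7.761 × 0.07388^0.2812 = 7.761 × 0.4806 ≈ 3.73

3.73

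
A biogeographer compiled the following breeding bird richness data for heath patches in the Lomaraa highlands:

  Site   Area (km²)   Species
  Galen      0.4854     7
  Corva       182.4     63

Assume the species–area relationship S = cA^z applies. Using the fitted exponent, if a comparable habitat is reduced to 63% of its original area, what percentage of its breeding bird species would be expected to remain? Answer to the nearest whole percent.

84%

z = ln(63/7) / ln(182.4/0.4854) = 2.1972 / 5.9290 = 0.3706
S_new/S_old = (A_new/A_old)^z = 0.63^0.3706 = exp(0.3706 × -0.4620) = 0.8426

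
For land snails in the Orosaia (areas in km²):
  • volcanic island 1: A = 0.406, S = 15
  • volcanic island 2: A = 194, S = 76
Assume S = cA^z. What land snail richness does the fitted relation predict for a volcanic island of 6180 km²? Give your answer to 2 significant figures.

190

z = ln(76/15) / ln(194/0.406) = 1.6227 / 6.1693 = 0.2630
c = 15 / 0.406^0.2630 = 15 / 0.7889 = 19.01
S₃ = 19.01 × 6180^0.2630 = 19.01 × 9.934 ≈ 188.9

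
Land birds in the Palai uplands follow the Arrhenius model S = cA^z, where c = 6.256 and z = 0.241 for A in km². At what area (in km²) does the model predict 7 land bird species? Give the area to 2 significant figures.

1.6 km²

7 = 6.256 × A^0.241  ⇒  A^0.241 = 7/6.256 = 1.119
ln A = ln(1.119) / 0.241 = 0.1124 / 0.241 = 0.4663
A = e^0.4663 ≈ 1.594 km²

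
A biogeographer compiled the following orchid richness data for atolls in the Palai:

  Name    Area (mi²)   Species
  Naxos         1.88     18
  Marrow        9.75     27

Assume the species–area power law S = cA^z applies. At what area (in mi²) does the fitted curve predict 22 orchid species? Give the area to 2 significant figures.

4.2 mi²

z = ln(27/18) / ln(9.75/1.88) = 0.4055 / 1.6460 = 0.2463
c = 18 / 1.88^0.2463 = 18 / 1.168 = 15.41
A = (22/15.41)^(1/0.2463) ⇒ ln A = ln(1.428)/0.2463 = 1.4459
A = e^1.4459 ≈ 4.246 mi²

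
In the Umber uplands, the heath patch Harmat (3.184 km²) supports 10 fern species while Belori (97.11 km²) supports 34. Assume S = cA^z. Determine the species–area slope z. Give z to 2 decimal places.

Taking logs: ln S = ln c + z ln A, so z = (ln S₂ − ln S₁)/(ln A₂ − ln A₁).
z = ln(34/10) / ln(97.11/3.184) = ln(3.4) / ln(30.5) = 1.2238 / 3.4177 = 0.3581

0.36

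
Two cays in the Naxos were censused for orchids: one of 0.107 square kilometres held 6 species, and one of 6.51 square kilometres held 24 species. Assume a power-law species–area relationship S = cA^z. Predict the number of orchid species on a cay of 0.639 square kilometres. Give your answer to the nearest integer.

11

z = ln(24/6) / ln(6.51/0.107) = 1.3863 / 4.1083 = 0.3374
c = 6 / 0.107^0.3374 = 6 / 0.4704 = 12.75
S₃ = 12.75 × 0.639^0.3374 = 12.75 × 0.8597 ≈ 10.97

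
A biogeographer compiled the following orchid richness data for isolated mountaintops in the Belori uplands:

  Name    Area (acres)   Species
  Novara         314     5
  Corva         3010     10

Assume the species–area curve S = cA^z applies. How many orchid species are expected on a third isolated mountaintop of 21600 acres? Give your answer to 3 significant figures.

z = ln(10/5) / ln(3010/314) = 0.6931 / 2.2603 = 0.3067
c = 5 / 314^0.3067 = 5 / 5.831 = 0.8575
S₃ = 0.8575 × 21600^0.3067 = 0.8575 × 21.34 ≈ 18.3

18.3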